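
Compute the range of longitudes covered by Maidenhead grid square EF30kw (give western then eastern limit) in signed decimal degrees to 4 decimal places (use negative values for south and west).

-93.1667, -93.0833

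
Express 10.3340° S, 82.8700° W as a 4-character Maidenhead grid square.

Shift to the Maidenhead origin (180°W, 90°S): lon 97.13, lat 79.67.
Field (20°×10°, letters A–R): lon ⌊97.13/20⌋ = 4 → E; lat ⌊79.67/10⌋ = 7 → H.
Square (2°×1°, digits 0–9): lon ⌊17.13/2⌋ = 8; lat ⌊9.67/1⌋ = 9.

EH89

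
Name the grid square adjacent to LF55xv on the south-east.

Longitude subsquare x = 23; +1 → 24, wraps to 0 = a, carry into square.
Longitude square 5; +1 → 6.
Latitude subsquare v = 21; −1 → 20 = u.

LF65au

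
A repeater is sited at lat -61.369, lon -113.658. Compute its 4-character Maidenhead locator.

Shift to the Maidenhead origin (180°W, 90°S): lon 66.34, lat 28.63.
Field (20°×10°, letters A–R): 66.34/20 → 3 → D, 28.63/10 → 2 → C; chars DC.
Square (2°×1°, digits 0–9): 6.34/2 → 3, 8.63/1 → 8; chars 38.

DC38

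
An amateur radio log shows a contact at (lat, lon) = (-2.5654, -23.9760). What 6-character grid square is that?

HI87ak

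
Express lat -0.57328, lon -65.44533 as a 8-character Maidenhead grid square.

Offset from 180°W / 90°S: lon 114.55467°, lat 89.42672°.
Field: lon ⌊114.55467/20⌋ = 5 → F; lat ⌊89.42672/10⌋ = 8 → I.
Square: lon ⌊14.55467/2⌋ = 7; lat ⌊9.42672/1⌋ = 9.
Subsquare: lon ⌊0.55467/0.0833333⌋ = 6 → g; lat ⌊0.42672/0.0416667⌋ = 10 → k.
Extended square: lon ⌊0.05467/0.00833333⌋ = 6; lat ⌊0.01005/0.00416667⌋ = 2.

FI79gk62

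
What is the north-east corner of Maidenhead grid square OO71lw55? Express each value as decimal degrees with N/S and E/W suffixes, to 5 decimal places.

51.94167° N, 114.96667° E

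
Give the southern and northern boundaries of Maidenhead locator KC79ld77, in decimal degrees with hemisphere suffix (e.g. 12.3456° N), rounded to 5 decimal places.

60.84583° S, 60.84167° S

Field K=10, C=2: +10·20° lon, +2·10° lat → SW at lon 20°, lat -70°.
Square 7, 9: +7·2° lon, +9·1° lat → SW at lon 34°, lat -61°.
Subsquare l=11, d=3: +11·0.0833333° lon, +3·0.0416667° lat → SW at lon 34.9167°, lat -60.875°.
Extended square 7, 7: +7·0.00833333° lon, +7·0.00416667° lat → SW at lon 34.975°, lat -60.8458°.
Cell spans 0.00833333° lon × 0.00416667° lat.
south 60.84583° S, north 60.84167° S.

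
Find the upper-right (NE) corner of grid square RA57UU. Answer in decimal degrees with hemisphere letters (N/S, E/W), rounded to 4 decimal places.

Field R=17, A=0: +17·20° lon, +0·10° lat → SW at lon 160°, lat -90°.
Square 5, 7: +5·2° lon, +7·1° lat → SW at lon 170°, lat -83°.
Subsquare u=20, u=20: +20·0.0833333° lon, +20·0.0416667° lat → SW at lon 171.667°, lat -82.1667°.
Cell spans 0.0833333° lon × 0.0416667° lat. NE corner is SW corner plus one full cell.
latitude 82.1250° S, longitude 171.7500° E.

82.1250° S, 171.7500° E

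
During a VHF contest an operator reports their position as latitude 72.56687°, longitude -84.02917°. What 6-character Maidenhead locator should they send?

EQ72xn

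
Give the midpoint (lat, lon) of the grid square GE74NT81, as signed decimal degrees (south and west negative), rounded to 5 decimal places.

-45.20208, -44.84583

Field G=6, E=4: +6·20° lon, +4·10° lat → SW at lon -60°, lat -50°.
Square 7, 4: +7·2° lon, +4·1° lat → SW at lon -46°, lat -46°.
Subsquare n=13, t=19: +13·0.0833333° lon, +19·0.0416667° lat → SW at lon -44.9167°, lat -45.2083°.
Extended square 8, 1: +8·0.00833333° lon, +1·0.00416667° lat → SW at lon -44.85°, lat -45.2042°.
Cell spans 0.00833333° lon × 0.00416667° lat. Centre is SW corner plus half of each.
latitude -45.20208, longitude -44.84583.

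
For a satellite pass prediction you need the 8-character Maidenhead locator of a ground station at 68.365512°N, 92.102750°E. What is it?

Add 180° to longitude and 90° to latitude: 272.10275, 158.36551.
Field: lon ⌊272.10275/20⌋ = 13 → N; lat ⌊158.36551/10⌋ = 15 → P.
Square: lon ⌊12.10275/2⌋ = 6; lat ⌊8.36551/1⌋ = 8.
Subsquare: lon ⌊0.10275/0.0833333⌋ = 1 → b; lat ⌊0.36551/0.0416667⌋ = 8 → i.
Extended square: lon ⌊0.01942/0.00833333⌋ = 2; lat ⌊0.03218/0.00416667⌋ = 7.

NP68bi27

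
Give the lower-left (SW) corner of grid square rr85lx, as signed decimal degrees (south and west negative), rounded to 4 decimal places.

85.9583, 176.9167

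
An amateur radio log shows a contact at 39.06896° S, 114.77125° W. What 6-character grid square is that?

DF20ow

Shift to the Maidenhead origin (180°W, 90°S): lon 65.2288, lat 50.9310.
Field: lon ⌊65.2288/20⌋ = 3 → D; lat ⌊50.9310/10⌋ = 5 → F.
Square: lon ⌊5.2288/2⌋ = 2; lat ⌊0.9310/1⌋ = 0.
Subsquare: lon ⌊1.2288/0.0833333⌋ = 14 → o; lat ⌊0.9310/0.0416667⌋ = 22 → w.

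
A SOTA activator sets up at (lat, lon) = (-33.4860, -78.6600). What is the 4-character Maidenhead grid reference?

Offset from 180°W / 90°S: lon 101.34°, lat 56.51°.
Field: lon ⌊101.34/20⌋ = 5 → F; lat ⌊56.51/10⌋ = 5 → F.
Square: lon ⌊1.34/2⌋ = 0; lat ⌊6.51/1⌋ = 6.

FF06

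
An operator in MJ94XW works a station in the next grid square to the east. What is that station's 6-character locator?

NJ04aw

Longitude subsquare x = 23; +1 → 24, wraps to 0 = a, carry into square.
Longitude square 9; +1 → 10, wraps to 0, carry into field.
Longitude field M = 12; +1 → 13 = N.
The latitude characters are unchanged.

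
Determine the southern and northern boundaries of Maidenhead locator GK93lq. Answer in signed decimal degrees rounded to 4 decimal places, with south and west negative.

13.6667, 13.7083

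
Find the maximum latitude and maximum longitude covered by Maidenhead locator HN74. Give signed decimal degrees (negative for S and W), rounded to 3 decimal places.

Field H=7, N=13: +7·20° lon, +13·10° lat → SW at lon -40°, lat 40°.
Square 7, 4: +7·2° lon, +4·1° lat → SW at lon -26°, lat 44°.
Cell spans 2° lon × 1° lat. NE corner is SW corner plus one full cell.
latitude 45.000, longitude -24.000.

45.000, -24.000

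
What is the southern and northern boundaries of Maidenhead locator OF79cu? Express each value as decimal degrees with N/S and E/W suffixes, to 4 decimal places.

30.1667° S, 30.1250° S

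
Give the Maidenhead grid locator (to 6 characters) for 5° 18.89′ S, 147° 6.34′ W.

BI64kq

Add 180° to longitude and 90° to latitude: 32.8943, 84.6852.
Field (20°×10°, letters A–R): lon ⌊32.8943/20⌋ = 1 → B; lat ⌊84.6852/10⌋ = 8 → I.
Square (2°×1°, digits 0–9): lon ⌊12.8943/2⌋ = 6; lat ⌊4.6852/1⌋ = 4.
Subsquare (5′×2.5′, letters a–x): lon ⌊0.8943/0.0833333⌋ = 10 → k; lat ⌊0.6852/0.0416667⌋ = 16 → q.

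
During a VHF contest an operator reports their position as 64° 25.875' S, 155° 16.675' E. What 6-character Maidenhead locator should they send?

QC75pn

Shift to the Maidenhead origin (180°W, 90°S): lon 335.2779, lat 25.5687.
Field: lon ⌊335.2779/20⌋ = 16 → Q; lat ⌊25.5687/10⌋ = 2 → C.
Square: lon ⌊15.2779/2⌋ = 7; lat ⌊5.5687/1⌋ = 5.
Subsquare: lon ⌊1.2779/0.0833333⌋ = 15 → p; lat ⌊0.5687/0.0416667⌋ = 13 → n.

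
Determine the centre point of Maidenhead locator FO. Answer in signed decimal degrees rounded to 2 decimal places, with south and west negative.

Field F=5, O=14: +5·20° lon, +14·10° lat → SW at lon -80°, lat 50°.
Cell spans 20° lon × 10° lat. Centre is SW corner plus half of each.
latitude 55.00, longitude -70.00.

55.00, -70.00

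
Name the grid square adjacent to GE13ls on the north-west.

GE13kt

Longitude subsquare l = 11; −1 → 10 = k.
Latitude subsquare s = 18; +1 → 19 = t.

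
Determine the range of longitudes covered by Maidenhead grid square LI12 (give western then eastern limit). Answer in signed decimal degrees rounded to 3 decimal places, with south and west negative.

Field L=11, I=8: +11·20° lon, +8·10° lat → SW at lon 40°, lat -10°.
Square 1, 2: +1·2° lon, +2·1° lat → SW at lon 42°, lat -8°.
Cell spans 2° lon × 1° lat.
west 42.000, east 44.000.

42.000, 44.000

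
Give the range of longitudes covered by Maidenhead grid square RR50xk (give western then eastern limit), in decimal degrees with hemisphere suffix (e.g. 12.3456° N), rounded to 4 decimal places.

Field R=17, R=17: +17·20° lon, +17·10° lat → SW at lon 160°, lat 80°.
Square 5, 0: +5·2° lon, +0·1° lat → SW at lon 170°, lat 80°.
Subsquare x=23, k=10: +23·0.0833333° lon, +10·0.0416667° lat → SW at lon 171.917°, lat 80.4167°.
Cell spans 0.0833333° lon × 0.0416667° lat.
west 171.9167° E, east 172.0000° E.

171.9167° E, 172.0000° E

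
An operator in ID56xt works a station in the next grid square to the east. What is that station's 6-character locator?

Longitude subsquare x = 23; +1 → 24, wraps to 0 = a, carry into square.
Longitude square 5; +1 → 6.
The latitude characters are unchanged.

ID66at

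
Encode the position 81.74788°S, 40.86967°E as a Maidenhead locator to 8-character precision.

LA08kg40

Shift to the Maidenhead origin (180°W, 90°S): lon 220.86967, lat 8.25212.
Field: 220.86967/20 → 11 → L, 8.25212/10 → 0 → A; chars LA.
Square: 0.86967/2 → 0, 8.25212/1 → 8; chars 08.
Subsquare: 0.86967/0.0833333 → 10 → k, 0.25212/0.0416667 → 6 → g; chars kg.
Extended square: 0.03634/0.00833333 → 4, 0.00212/0.00416667 → 0; chars 40.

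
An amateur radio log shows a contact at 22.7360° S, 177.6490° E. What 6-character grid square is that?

Shift to the Maidenhead origin (180°W, 90°S): lon 357.6490, lat 67.2640.
Field: lon ⌊357.6490/20⌋ = 17 → R; lat ⌊67.2640/10⌋ = 6 → G.
Square: lon ⌊17.6490/2⌋ = 8; lat ⌊7.2640/1⌋ = 7.
Subsquare: lon ⌊1.6490/0.0833333⌋ = 19 → t; lat ⌊0.2640/0.0416667⌋ = 6 → g.

RG87tg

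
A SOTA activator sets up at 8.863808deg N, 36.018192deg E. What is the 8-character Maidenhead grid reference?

KJ88au27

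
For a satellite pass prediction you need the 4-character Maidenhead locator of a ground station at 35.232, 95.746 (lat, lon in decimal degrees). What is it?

NM75

Add 180° to longitude and 90° to latitude: 275.75, 125.23.
Field: 275.75/20 → 13 → N, 125.23/10 → 12 → M; chars NM.
Square: 15.75/2 → 7, 5.23/1 → 5; chars 75.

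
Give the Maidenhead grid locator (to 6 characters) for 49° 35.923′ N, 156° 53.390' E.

QN89ko

Add 180° to longitude and 90° to latitude: 336.8898, 139.5987.
Field: lon ⌊336.8898/20⌋ = 16 → Q; lat ⌊139.5987/10⌋ = 13 → N.
Square: lon ⌊16.8898/2⌋ = 8; lat ⌊9.5987/1⌋ = 9.
Subsquare: lon ⌊0.8898/0.0833333⌋ = 10 → k; lat ⌊0.5987/0.0416667⌋ = 14 → o.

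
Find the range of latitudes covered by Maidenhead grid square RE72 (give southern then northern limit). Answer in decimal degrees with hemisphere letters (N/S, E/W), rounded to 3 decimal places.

Field R=17, E=4: +17·20° lon, +4·10° lat → SW at lon 160°, lat -50°.
Square 7, 2: +7·2° lon, +2·1° lat → SW at lon 174°, lat -48°.
Cell spans 2° lon × 1° lat.
south 48.000° S, north 47.000° S.

48.000° S, 47.000° S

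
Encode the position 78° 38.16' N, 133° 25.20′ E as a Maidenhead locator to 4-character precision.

Add 180° to longitude and 90° to latitude: 313.42, 168.64.
Field: 313.42/20 → 15 → P, 168.64/10 → 16 → Q; chars PQ.
Square: 13.42/2 → 6, 8.64/1 → 8; chars 68.

PQ68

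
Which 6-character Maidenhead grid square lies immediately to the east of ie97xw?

JE07aw

Longitude subsquare x = 23; +1 → 24, wraps to 0 = a, carry into square.
Longitude square 9; +1 → 10, wraps to 0, carry into field.
Longitude field I = 8; +1 → 9 = J.
The latitude characters are unchanged.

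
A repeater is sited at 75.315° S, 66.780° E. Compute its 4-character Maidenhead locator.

Add 180° to longitude and 90° to latitude: 246.78, 14.69.
Field: 246.78/20 → 12 → M, 14.69/10 → 1 → B; chars MB.
Square: 6.78/2 → 3, 4.69/1 → 4; chars 34.

MB34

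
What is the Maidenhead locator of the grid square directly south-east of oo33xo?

OO43an

Longitude subsquare x = 23; +1 → 24, wraps to 0 = a, carry into square.
Longitude square 3; +1 → 4.
Latitude subsquare o = 14; −1 → 13 = n.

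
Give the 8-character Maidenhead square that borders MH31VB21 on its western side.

MH31vb11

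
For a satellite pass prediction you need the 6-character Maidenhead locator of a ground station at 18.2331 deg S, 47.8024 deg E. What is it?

LH31vs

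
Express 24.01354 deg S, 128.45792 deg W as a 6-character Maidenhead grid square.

CG55sx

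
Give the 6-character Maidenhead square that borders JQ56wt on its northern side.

JQ56wu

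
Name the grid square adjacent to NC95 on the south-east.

OC04

Longitude square 9; +1 → 10, wraps to 0, carry into field.
Longitude field N = 13; +1 → 14 = O.
Latitude square 5; −1 → 4.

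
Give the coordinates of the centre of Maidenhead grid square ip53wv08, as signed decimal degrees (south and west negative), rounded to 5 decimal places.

63.91042, -8.16250

Field I=8, P=15: +8·20° lon, +15·10° lat → SW at lon -20°, lat 60°.
Square 5, 3: +5·2° lon, +3·1° lat → SW at lon -10°, lat 63°.
Subsquare w=22, v=21: +22·0.0833333° lon, +21·0.0416667° lat → SW at lon -8.16667°, lat 63.875°.
Extended square 0, 8: +0·0.00833333° lon, +8·0.00416667° lat → SW at lon -8.16667°, lat 63.9083°.
Cell spans 0.00833333° lon × 0.00416667° lat. Centre is SW corner plus half of each.
latitude 63.91042, longitude -8.16250.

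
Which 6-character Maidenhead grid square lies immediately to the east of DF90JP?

DF90kp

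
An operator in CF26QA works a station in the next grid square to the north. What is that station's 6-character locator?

Latitude subsquare a = 0; +1 → 1 = b.
The longitude characters are unchanged.

CF26qb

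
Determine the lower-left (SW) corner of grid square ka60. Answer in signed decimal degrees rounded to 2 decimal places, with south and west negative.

-90.00, 32.00

Field K=10, A=0: +10·20° lon, +0·10° lat → SW at lon 20°, lat -90°.
Square 6, 0: +6·2° lon, +0·1° lat → SW at lon 32°, lat -90°.
latitude -90.00, longitude 32.00.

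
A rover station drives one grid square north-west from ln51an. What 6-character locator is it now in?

Longitude subsquare a = 0; −1 → -1, wraps to 23 = x, carry into square.
Longitude square 5; −1 → 4.
Latitude subsquare n = 13; +1 → 14 = o.

LN41xo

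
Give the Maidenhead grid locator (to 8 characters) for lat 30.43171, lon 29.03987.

KM40mk43

Shift to the Maidenhead origin (180°W, 90°S): lon 209.03987, lat 120.43171.
Field: lon ⌊209.03987/20⌋ = 10 → K; lat ⌊120.43171/10⌋ = 12 → M.
Square: lon ⌊9.03987/2⌋ = 4; lat ⌊0.43171/1⌋ = 0.
Subsquare: lon ⌊1.03987/0.0833333⌋ = 12 → m; lat ⌊0.43171/0.0416667⌋ = 10 → k.
Extended square: lon ⌊0.03987/0.00833333⌋ = 4; lat ⌊0.01504/0.00416667⌋ = 3.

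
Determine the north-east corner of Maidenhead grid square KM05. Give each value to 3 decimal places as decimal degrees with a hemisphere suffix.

Field K=10, M=12: +10·20° lon, +12·10° lat → SW at lon 20°, lat 30°.
Square 0, 5: +0·2° lon, +5·1° lat → SW at lon 20°, lat 35°.
Cell spans 2° lon × 1° lat. NE corner is SW corner plus one full cell.
latitude 36.000° N, longitude 22.000° E.

36.000° N, 22.000° E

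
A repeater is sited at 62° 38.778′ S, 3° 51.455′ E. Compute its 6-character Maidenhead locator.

JC17wi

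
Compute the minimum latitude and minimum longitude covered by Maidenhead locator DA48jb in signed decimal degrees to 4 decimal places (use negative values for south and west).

-81.9583, -111.2500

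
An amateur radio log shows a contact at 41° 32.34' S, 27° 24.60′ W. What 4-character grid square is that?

Offset from 180°W / 90°S: lon 152.59°, lat 48.46°.
Field: 152.59/20 → 7 → H, 48.46/10 → 4 → E; chars HE.
Square: 12.59/2 → 6, 8.46/1 → 8; chars 68.

HE68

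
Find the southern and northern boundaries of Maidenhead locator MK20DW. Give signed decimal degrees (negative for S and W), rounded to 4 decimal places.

Field M=12, K=10: +12·20° lon, +10·10° lat → SW at lon 60°, lat 10°.
Square 2, 0: +2·2° lon, +0·1° lat → SW at lon 64°, lat 10°.
Subsquare d=3, w=22: +3·0.0833333° lon, +22·0.0416667° lat → SW at lon 64.25°, lat 10.9167°.
Cell spans 0.0833333° lon × 0.0416667° lat.
south 10.9167, north 10.9583.

10.9167, 10.9583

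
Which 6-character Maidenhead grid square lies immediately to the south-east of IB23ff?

Longitude subsquare f = 5; +1 → 6 = g.
Latitude subsquare f = 5; −1 → 4 = e.

IB23ge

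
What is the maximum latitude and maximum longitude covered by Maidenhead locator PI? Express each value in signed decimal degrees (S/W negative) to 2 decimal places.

Field P=15, I=8: +15·20° lon, +8·10° lat → SW at lon 120°, lat -10°.
Cell spans 20° lon × 10° lat. NE corner is SW corner plus one full cell.
latitude 0.00, longitude 140.00.

0.00, 140.00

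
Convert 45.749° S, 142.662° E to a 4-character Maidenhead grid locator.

QE14

Add 180° to longitude and 90° to latitude: 322.66, 44.25.
Field: lon ⌊322.66/20⌋ = 16 → Q; lat ⌊44.25/10⌋ = 4 → E.
Square: lon ⌊2.66/2⌋ = 1; lat ⌊4.25/1⌋ = 4.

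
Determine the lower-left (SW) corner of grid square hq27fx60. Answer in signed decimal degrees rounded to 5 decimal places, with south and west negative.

Field H=7, Q=16: +7·20° lon, +16·10° lat → SW at lon -40°, lat 70°.
Square 2, 7: +2·2° lon, +7·1° lat → SW at lon -36°, lat 77°.
Subsquare f=5, x=23: +5·0.0833333° lon, +23·0.0416667° lat → SW at lon -35.5833°, lat 77.9583°.
Extended square 6, 0: +6·0.00833333° lon, +0·0.00416667° lat → SW at lon -35.5333°, lat 77.9583°.
latitude 77.95833, longitude -35.53333.

77.95833, -35.53333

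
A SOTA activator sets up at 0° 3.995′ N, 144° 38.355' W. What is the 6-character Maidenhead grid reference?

Add 180° to longitude and 90° to latitude: 35.3607, 90.0666.
Field: 35.3607/20 → 1 → B, 90.0666/10 → 9 → J; chars BJ.
Square: 15.3607/2 → 7, 0.0666/1 → 0; chars 70.
Subsquare: 1.3607/0.0833333 → 16 → q, 0.0666/0.0416667 → 1 → b; chars qb.

BJ70qb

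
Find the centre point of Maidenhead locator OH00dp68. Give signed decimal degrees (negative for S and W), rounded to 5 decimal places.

Field O=14, H=7: +14·20° lon, +7·10° lat → SW at lon 100°, lat -20°.
Square 0, 0: +0·2° lon, +0·1° lat → SW at lon 100°, lat -20°.
Subsquare d=3, p=15: +3·0.0833333° lon, +15·0.0416667° lat → SW at lon 100.25°, lat -19.375°.
Extended square 6, 8: +6·0.00833333° lon, +8·0.00416667° lat → SW at lon 100.3°, lat -19.3417°.
Cell spans 0.00833333° lon × 0.00416667° lat. Centre is SW corner plus half of each.
latitude -19.33958, longitude 100.30417.

-19.33958, 100.30417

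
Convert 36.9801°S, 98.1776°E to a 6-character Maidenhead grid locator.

NF93ca

Shift to the Maidenhead origin (180°W, 90°S): lon 278.1776, lat 53.0199.
Field: lon ⌊278.1776/20⌋ = 13 → N; lat ⌊53.0199/10⌋ = 5 → F.
Square: lon ⌊18.1776/2⌋ = 9; lat ⌊3.0199/1⌋ = 3.
Subsquare: lon ⌊0.1776/0.0833333⌋ = 2 → c; lat ⌊0.0199/0.0416667⌋ = 0 → a.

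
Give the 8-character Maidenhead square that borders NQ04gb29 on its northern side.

NQ04gc20

Latitude extended square 9; +1 → 10, wraps to 0, carry into subsquare.
Latitude subsquare b = 1; +1 → 2 = c.
The longitude characters are unchanged.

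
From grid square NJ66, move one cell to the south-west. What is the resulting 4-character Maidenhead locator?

NJ55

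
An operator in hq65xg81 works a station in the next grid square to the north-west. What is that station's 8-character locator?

HQ65xg72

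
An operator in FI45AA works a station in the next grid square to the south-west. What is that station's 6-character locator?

FI34xx

Longitude subsquare a = 0; −1 → -1, wraps to 23 = x, carry into square.
Longitude square 4; −1 → 3.
Latitude subsquare a = 0; −1 → -1, wraps to 23 = x, carry into square.
Latitude square 5; −1 → 4.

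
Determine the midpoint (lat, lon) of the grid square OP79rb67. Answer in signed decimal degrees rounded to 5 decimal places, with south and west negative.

69.07292, 115.47083

Field O=14, P=15: +14·20° lon, +15·10° lat → SW at lon 100°, lat 60°.
Square 7, 9: +7·2° lon, +9·1° lat → SW at lon 114°, lat 69°.
Subsquare r=17, b=1: +17·0.0833333° lon, +1·0.0416667° lat → SW at lon 115.417°, lat 69.0417°.
Extended square 6, 7: +6·0.00833333° lon, +7·0.00416667° lat → SW at lon 115.467°, lat 69.0708°.
Cell spans 0.00833333° lon × 0.00416667° lat. Centre is SW corner plus half of each.
latitude 69.07292, longitude 115.47083.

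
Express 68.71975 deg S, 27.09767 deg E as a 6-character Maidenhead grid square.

Add 180° to longitude and 90° to latitude: 207.0977, 21.2802.
Field: lon ⌊207.0977/20⌋ = 10 → K; lat ⌊21.2802/10⌋ = 2 → C.
Square: lon ⌊7.0977/2⌋ = 3; lat ⌊1.2802/1⌋ = 1.
Subsquare: lon ⌊1.0977/0.0833333⌋ = 13 → n; lat ⌊0.2802/0.0416667⌋ = 6 → g.

KC31ng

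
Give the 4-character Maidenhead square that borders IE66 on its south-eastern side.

IE75

Longitude square 6; +1 → 7.
Latitude square 6; −1 → 5.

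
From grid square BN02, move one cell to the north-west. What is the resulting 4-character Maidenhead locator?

Longitude square 0; −1 → -1, wraps to 9, carry into field.
Longitude field B = 1; −1 → 0 = A.
Latitude square 2; +1 → 3.

AN93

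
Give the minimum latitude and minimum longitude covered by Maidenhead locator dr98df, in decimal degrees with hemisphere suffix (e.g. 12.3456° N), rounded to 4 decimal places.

88.2083° N, 101.7500° W

Field D=3, R=17: +3·20° lon, +17·10° lat → SW at lon -120°, lat 80°.
Square 9, 8: +9·2° lon, +8·1° lat → SW at lon -102°, lat 88°.
Subsquare d=3, f=5: +3·0.0833333° lon, +5·0.0416667° lat → SW at lon -101.75°, lat 88.2083°.
latitude 88.2083° N, longitude 101.7500° W.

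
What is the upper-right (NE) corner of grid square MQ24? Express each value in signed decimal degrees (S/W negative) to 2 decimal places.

Field M=12, Q=16: +12·20° lon, +16·10° lat → SW at lon 60°, lat 70°.
Square 2, 4: +2·2° lon, +4·1° lat → SW at lon 64°, lat 74°.
Cell spans 2° lon × 1° lat. NE corner is SW corner plus one full cell.
latitude 75.00, longitude 66.00.

75.00, 66.00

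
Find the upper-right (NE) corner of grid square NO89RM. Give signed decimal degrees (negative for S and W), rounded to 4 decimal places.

59.5417, 97.5000

Field N=13, O=14: +13·20° lon, +14·10° lat → SW at lon 80°, lat 50°.
Square 8, 9: +8·2° lon, +9·1° lat → SW at lon 96°, lat 59°.
Subsquare r=17, m=12: +17·0.0833333° lon, +12·0.0416667° lat → SW at lon 97.4167°, lat 59.5°.
Cell spans 0.0833333° lon × 0.0416667° lat. NE corner is SW corner plus one full cell.
latitude 59.5417, longitude 97.5000.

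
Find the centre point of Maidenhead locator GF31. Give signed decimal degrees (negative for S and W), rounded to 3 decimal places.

Field G=6, F=5: +6·20° lon, +5·10° lat → SW at lon -60°, lat -40°.
Square 3, 1: +3·2° lon, +1·1° lat → SW at lon -54°, lat -39°.
Cell spans 2° lon × 1° lat. Centre is SW corner plus half of each.
latitude -38.500, longitude -53.000.

-38.500, -53.000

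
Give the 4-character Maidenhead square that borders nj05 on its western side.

MJ95

Longitude square 0; −1 → -1, wraps to 9, carry into field.
Longitude field N = 13; −1 → 12 = M.
The latitude characters are unchanged.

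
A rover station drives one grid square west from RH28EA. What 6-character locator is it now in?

RH28da

Longitude subsquare e = 4; −1 → 3 = d.
The latitude characters are unchanged.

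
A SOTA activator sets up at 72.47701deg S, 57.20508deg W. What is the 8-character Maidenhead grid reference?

GB17jm55

Offset from 180°W / 90°S: lon 122.79492°, lat 17.52299°.
Field: lon ⌊122.79492/20⌋ = 6 → G; lat ⌊17.52299/10⌋ = 1 → B.
Square: lon ⌊2.79492/2⌋ = 1; lat ⌊7.52299/1⌋ = 7.
Subsquare: lon ⌊0.79492/0.0833333⌋ = 9 → j; lat ⌊0.52299/0.0416667⌋ = 12 → m.
Extended square: lon ⌊0.04492/0.00833333⌋ = 5; lat ⌊0.02299/0.00416667⌋ = 5.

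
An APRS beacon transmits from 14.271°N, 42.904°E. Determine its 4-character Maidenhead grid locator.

Offset from 180°W / 90°S: lon 222.90°, lat 104.27°.
Field: 222.90/20 → 11 → L, 104.27/10 → 10 → K; chars LK.
Square: 2.90/2 → 1, 4.27/1 → 4; chars 14.

LK14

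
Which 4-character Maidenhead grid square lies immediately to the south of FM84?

FM83

Latitude square 4; −1 → 3.
The longitude characters are unchanged.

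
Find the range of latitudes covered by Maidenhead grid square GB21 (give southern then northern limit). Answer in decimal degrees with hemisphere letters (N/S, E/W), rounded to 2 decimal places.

Field G=6, B=1: +6·20° lon, +1·10° lat → SW at lon -60°, lat -80°.
Square 2, 1: +2·2° lon, +1·1° lat → SW at lon -56°, lat -79°.
Cell spans 2° lon × 1° lat.
south 79.00° S, north 78.00° S.

79.00° S, 78.00° S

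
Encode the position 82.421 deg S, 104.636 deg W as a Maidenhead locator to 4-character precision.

DA77

Add 180° to longitude and 90° to latitude: 75.36, 7.58.
Field: lon ⌊75.36/20⌋ = 3 → D; lat ⌊7.58/10⌋ = 0 → A.
Square: lon ⌊15.36/2⌋ = 7; lat ⌊7.58/1⌋ = 7.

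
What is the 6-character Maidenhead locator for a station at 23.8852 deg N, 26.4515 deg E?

Offset from 180°W / 90°S: lon 206.4515°, lat 113.8852°.
Field: 206.4515/20 → 10 → K, 113.8852/10 → 11 → L; chars KL.
Square: 6.4515/2 → 3, 3.8852/1 → 3; chars 33.
Subsquare: 0.4515/0.0833333 → 5 → f, 0.8852/0.0416667 → 21 → v; chars fv.

KL33fv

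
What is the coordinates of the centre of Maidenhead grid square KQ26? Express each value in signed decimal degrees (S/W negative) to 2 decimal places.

Field K=10, Q=16: +10·20° lon, +16·10° lat → SW at lon 20°, lat 70°.
Square 2, 6: +2·2° lon, +6·1° lat → SW at lon 24°, lat 76°.
Cell spans 2° lon × 1° lat. Centre is SW corner plus half of each.
latitude 76.50, longitude 25.00.

76.50, 25.00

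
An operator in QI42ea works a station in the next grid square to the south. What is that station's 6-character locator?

QI41ex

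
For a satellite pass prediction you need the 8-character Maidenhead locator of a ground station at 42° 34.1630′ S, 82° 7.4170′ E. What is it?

Shift to the Maidenhead origin (180°W, 90°S): lon 262.12362, lat 47.43062.
Field: 262.12362/20 → 13 → N, 47.43062/10 → 4 → E; chars NE.
Square: 2.12362/2 → 1, 7.43062/1 → 7; chars 17.
Subsquare: 0.12362/0.0833333 → 1 → b, 0.43062/0.0416667 → 10 → k; chars bk.
Extended square: 0.04028/0.00833333 → 4, 0.01395/0.00416667 → 3; chars 43.

NE17bk43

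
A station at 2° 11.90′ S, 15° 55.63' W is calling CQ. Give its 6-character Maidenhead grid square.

Add 180° to longitude and 90° to latitude: 164.0728, 87.8017.
Field: lon ⌊164.0728/20⌋ = 8 → I; lat ⌊87.8017/10⌋ = 8 → I.
Square: lon ⌊4.0728/2⌋ = 2; lat ⌊7.8017/1⌋ = 7.
Subsquare: lon ⌊0.0728/0.0833333⌋ = 0 → a; lat ⌊0.8017/0.0416667⌋ = 19 → t.

II27at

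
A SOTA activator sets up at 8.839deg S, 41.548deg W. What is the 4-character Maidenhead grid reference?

Shift to the Maidenhead origin (180°W, 90°S): lon 138.45, lat 81.16.
Field (20°×10°, letters A–R): 138.45/20 → 6 → G, 81.16/10 → 8 → I; chars GI.
Square (2°×1°, digits 0–9): 18.45/2 → 9, 1.16/1 → 1; chars 91.

GI91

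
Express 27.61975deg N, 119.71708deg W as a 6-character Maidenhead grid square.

Add 180° to longitude and 90° to latitude: 60.2829, 117.6197.
Field (20°×10°, letters A–R): lon ⌊60.2829/20⌋ = 3 → D; lat ⌊117.6197/10⌋ = 11 → L.
Square (2°×1°, digits 0–9): lon ⌊0.2829/2⌋ = 0; lat ⌊7.6197/1⌋ = 7.
Subsquare (5′×2.5′, letters a–x): lon ⌊0.2829/0.0833333⌋ = 3 → d; lat ⌊0.6197/0.0416667⌋ = 14 → o.

DL07do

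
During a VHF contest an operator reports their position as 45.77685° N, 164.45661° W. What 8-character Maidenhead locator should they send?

AN75ss56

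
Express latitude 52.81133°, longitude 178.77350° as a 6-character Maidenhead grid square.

Offset from 180°W / 90°S: lon 358.7735°, lat 142.8113°.
Field: 358.7735/20 → 17 → R, 142.8113/10 → 14 → O; chars RO.
Square: 18.7735/2 → 9, 2.8113/1 → 2; chars 92.
Subsquare: 0.7735/0.0833333 → 9 → j, 0.8113/0.0416667 → 19 → t; chars jt.

RO92jt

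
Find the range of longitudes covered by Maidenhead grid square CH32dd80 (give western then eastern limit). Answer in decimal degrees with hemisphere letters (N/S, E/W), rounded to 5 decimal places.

133.68333° W, 133.67500° W

Field C=2, H=7: +2·20° lon, +7·10° lat → SW at lon -140°, lat -20°.
Square 3, 2: +3·2° lon, +2·1° lat → SW at lon -134°, lat -18°.
Subsquare d=3, d=3: +3·0.0833333° lon, +3·0.0416667° lat → SW at lon -133.75°, lat -17.875°.
Extended square 8, 0: +8·0.00833333° lon, +0·0.00416667° lat → SW at lon -133.683°, lat -17.875°.
Cell spans 0.00833333° lon × 0.00416667° lat.
west 133.68333° W, east 133.67500° W.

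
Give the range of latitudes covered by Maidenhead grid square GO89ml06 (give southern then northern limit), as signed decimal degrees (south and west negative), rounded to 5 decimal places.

Field G=6, O=14: +6·20° lon, +14·10° lat → SW at lon -60°, lat 50°.
Square 8, 9: +8·2° lon, +9·1° lat → SW at lon -44°, lat 59°.
Subsquare m=12, l=11: +12·0.0833333° lon, +11·0.0416667° lat → SW at lon -43°, lat 59.4583°.
Extended square 0, 6: +0·0.00833333° lon, +6·0.00416667° lat → SW at lon -43°, lat 59.4833°.
Cell spans 0.00833333° lon × 0.00416667° lat.
south 59.48333, north 59.48750.

59.48333, 59.48750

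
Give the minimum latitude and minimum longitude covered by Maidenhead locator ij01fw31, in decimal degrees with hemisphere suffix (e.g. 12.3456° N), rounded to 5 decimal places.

1.92083° N, 19.55833° W

Field I=8, J=9: +8·20° lon, +9·10° lat → SW at lon -20°, lat 0°.
Square 0, 1: +0·2° lon, +1·1° lat → SW at lon -20°, lat 1°.
Subsquare f=5, w=22: +5·0.0833333° lon, +22·0.0416667° lat → SW at lon -19.5833°, lat 1.91667°.
Extended square 3, 1: +3·0.00833333° lon, +1·0.00416667° lat → SW at lon -19.5583°, lat 1.92083°.
latitude 1.92083° N, longitude 19.55833° W.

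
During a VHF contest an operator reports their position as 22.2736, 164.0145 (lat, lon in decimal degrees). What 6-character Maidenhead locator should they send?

RL22ag

Add 180° to longitude and 90° to latitude: 344.0145, 112.2736.
Field: 344.0145/20 → 17 → R, 112.2736/10 → 11 → L; chars RL.
Square: 4.0145/2 → 2, 2.2736/1 → 2; chars 22.
Subsquare: 0.0145/0.0833333 → 0 → a, 0.2736/0.0416667 → 6 → g; chars ag.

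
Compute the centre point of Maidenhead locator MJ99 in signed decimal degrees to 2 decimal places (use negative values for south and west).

9.50, 79.00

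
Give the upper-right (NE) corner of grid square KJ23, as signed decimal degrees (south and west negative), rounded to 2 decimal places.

4.00, 26.00

Field K=10, J=9: +10·20° lon, +9·10° lat → SW at lon 20°, lat 0°.
Square 2, 3: +2·2° lon, +3·1° lat → SW at lon 24°, lat 3°.
Cell spans 2° lon × 1° lat. NE corner is SW corner plus one full cell.
latitude 4.00, longitude 26.00.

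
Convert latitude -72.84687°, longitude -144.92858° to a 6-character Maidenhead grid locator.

BB77md

Shift to the Maidenhead origin (180°W, 90°S): lon 35.0714, lat 17.1531.
Field (20°×10°, letters A–R): 35.0714/20 → 1 → B, 17.1531/10 → 1 → B; chars BB.
Square (2°×1°, digits 0–9): 15.0714/2 → 7, 7.1531/1 → 7; chars 77.
Subsquare (5′×2.5′, letters a–x): 1.0714/0.0833333 → 12 → m, 0.1531/0.0416667 → 3 → d; chars md.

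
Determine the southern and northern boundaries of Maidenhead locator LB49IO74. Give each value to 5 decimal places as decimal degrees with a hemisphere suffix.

70.40000° S, 70.39583° S

Field L=11, B=1: +11·20° lon, +1·10° lat → SW at lon 40°, lat -80°.
Square 4, 9: +4·2° lon, +9·1° lat → SW at lon 48°, lat -71°.
Subsquare i=8, o=14: +8·0.0833333° lon, +14·0.0416667° lat → SW at lon 48.6667°, lat -70.4167°.
Extended square 7, 4: +7·0.00833333° lon, +4·0.00416667° lat → SW at lon 48.725°, lat -70.4°.
Cell spans 0.00833333° lon × 0.00416667° lat.
south 70.40000° S, north 70.39583° S.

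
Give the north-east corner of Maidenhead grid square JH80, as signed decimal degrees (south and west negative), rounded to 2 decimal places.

Field J=9, H=7: +9·20° lon, +7·10° lat → SW at lon 0°, lat -20°.
Square 8, 0: +8·2° lon, +0·1° lat → SW at lon 16°, lat -20°.
Cell spans 2° lon × 1° lat. NE corner is SW corner plus one full cell.
latitude -19.00, longitude 18.00.

-19.00, 18.00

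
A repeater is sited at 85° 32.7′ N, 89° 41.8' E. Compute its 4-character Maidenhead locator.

Offset from 180°W / 90°S: lon 269.70°, lat 175.55°.
Field: 269.70/20 → 13 → N, 175.55/10 → 17 → R; chars NR.
Square: 9.70/2 → 4, 5.55/1 → 5; chars 45.

NR45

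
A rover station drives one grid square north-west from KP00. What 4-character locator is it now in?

Longitude square 0; −1 → -1, wraps to 9, carry into field.
Longitude field K = 10; −1 → 9 = J.
Latitude square 0; +1 → 1.

JP91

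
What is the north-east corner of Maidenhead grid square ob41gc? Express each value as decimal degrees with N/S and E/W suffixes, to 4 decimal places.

78.8750° S, 108.5833° E

Field O=14, B=1: +14·20° lon, +1·10° lat → SW at lon 100°, lat -80°.
Square 4, 1: +4·2° lon, +1·1° lat → SW at lon 108°, lat -79°.
Subsquare g=6, c=2: +6·0.0833333° lon, +2·0.0416667° lat → SW at lon 108.5°, lat -78.9167°.
Cell spans 0.0833333° lon × 0.0416667° lat. NE corner is SW corner plus one full cell.
latitude 78.8750° S, longitude 108.5833° E.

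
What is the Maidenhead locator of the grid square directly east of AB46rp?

Longitude subsquare r = 17; +1 → 18 = s.
The latitude characters are unchanged.

AB46sp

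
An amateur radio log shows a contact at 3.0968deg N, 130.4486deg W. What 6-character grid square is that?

CJ43sc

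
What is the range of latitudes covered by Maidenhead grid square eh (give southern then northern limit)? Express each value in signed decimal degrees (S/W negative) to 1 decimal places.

Field E=4, H=7: +4·20° lon, +7·10° lat → SW at lon -100°, lat -20°.
Cell spans 20° lon × 10° lat.
south -20.0, north -10.0.

-20.0, -10.0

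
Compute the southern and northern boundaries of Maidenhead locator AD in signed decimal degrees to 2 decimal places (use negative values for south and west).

Field A=0, D=3: +0·20° lon, +3·10° lat → SW at lon -180°, lat -60°.
Cell spans 20° lon × 10° lat.
south -60.00, north -50.00.

-60.00, -50.00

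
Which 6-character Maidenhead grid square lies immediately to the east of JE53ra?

JE53sa

Longitude subsquare r = 17; +1 → 18 = s.
The latitude characters are unchanged.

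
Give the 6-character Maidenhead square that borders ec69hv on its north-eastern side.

EC69iw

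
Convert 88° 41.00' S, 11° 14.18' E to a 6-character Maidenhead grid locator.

JA51oh

Add 180° to longitude and 90° to latitude: 191.2363, 1.3167.
Field: 191.2363/20 → 9 → J, 1.3167/10 → 0 → A; chars JA.
Square: 11.2363/2 → 5, 1.3167/1 → 1; chars 51.
Subsquare: 1.2363/0.0833333 → 14 → o, 0.3167/0.0416667 → 7 → h; chars oh.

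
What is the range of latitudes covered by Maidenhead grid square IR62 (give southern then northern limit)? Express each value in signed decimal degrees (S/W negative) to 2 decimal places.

82.00, 83.00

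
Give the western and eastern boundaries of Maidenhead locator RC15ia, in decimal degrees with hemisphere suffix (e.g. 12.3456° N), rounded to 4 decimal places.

162.6667° E, 162.7500° E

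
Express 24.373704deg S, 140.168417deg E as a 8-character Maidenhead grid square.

QG05cp00

Add 180° to longitude and 90° to latitude: 320.16842, 65.62630.
Field: 320.16842/20 → 16 → Q, 65.62630/10 → 6 → G; chars QG.
Square: 0.16842/2 → 0, 5.62630/1 → 5; chars 05.
Subsquare: 0.16842/0.0833333 → 2 → c, 0.62630/0.0416667 → 15 → p; chars cp.
Extended square: 0.00175/0.00833333 → 0, 0.00130/0.00416667 → 0; chars 00.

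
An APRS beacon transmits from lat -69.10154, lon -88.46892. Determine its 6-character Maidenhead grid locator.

Add 180° to longitude and 90° to latitude: 91.5311, 20.8985.
Field: 91.5311/20 → 4 → E, 20.8985/10 → 2 → C; chars EC.
Square: 11.5311/2 → 5, 0.8985/1 → 0; chars 50.
Subsquare: 1.5311/0.0833333 → 18 → s, 0.8985/0.0416667 → 21 → v; chars sv.

EC50sv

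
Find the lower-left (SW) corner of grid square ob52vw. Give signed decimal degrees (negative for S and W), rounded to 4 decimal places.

-77.0833, 111.7500

Field O=14, B=1: +14·20° lon, +1·10° lat → SW at lon 100°, lat -80°.
Square 5, 2: +5·2° lon, +2·1° lat → SW at lon 110°, lat -78°.
Subsquare v=21, w=22: +21·0.0833333° lon, +22·0.0416667° lat → SW at lon 111.75°, lat -77.0833°.
latitude -77.0833, longitude 111.7500.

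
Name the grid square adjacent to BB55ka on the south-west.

Longitude subsquare k = 10; −1 → 9 = j.
Latitude subsquare a = 0; −1 → -1, wraps to 23 = x, carry into square.
Latitude square 5; −1 → 4.

BB54jx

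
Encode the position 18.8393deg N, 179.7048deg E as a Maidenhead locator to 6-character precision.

Offset from 180°W / 90°S: lon 359.7048°, lat 108.8393°.
Field: lon ⌊359.7048/20⌋ = 17 → R; lat ⌊108.8393/10⌋ = 10 → K.
Square: lon ⌊19.7048/2⌋ = 9; lat ⌊8.8393/1⌋ = 8.
Subsquare: lon ⌊1.7048/0.0833333⌋ = 20 → u; lat ⌊0.8393/0.0416667⌋ = 20 → u.

RK98uu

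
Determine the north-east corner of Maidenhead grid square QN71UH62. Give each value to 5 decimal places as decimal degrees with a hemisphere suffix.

41.30417° N, 155.72500° E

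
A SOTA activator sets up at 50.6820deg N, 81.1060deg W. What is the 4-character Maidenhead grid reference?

EO90

Offset from 180°W / 90°S: lon 98.89°, lat 140.68°.
Field (20°×10°, letters A–R): lon ⌊98.89/20⌋ = 4 → E; lat ⌊140.68/10⌋ = 14 → O.
Square (2°×1°, digits 0–9): lon ⌊18.89/2⌋ = 9; lat ⌊0.68/1⌋ = 0.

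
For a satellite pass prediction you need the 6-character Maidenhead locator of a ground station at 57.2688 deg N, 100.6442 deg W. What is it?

Shift to the Maidenhead origin (180°W, 90°S): lon 79.3558, lat 147.2688.
Field: lon ⌊79.3558/20⌋ = 3 → D; lat ⌊147.2688/10⌋ = 14 → O.
Square: lon ⌊19.3558/2⌋ = 9; lat ⌊7.2688/1⌋ = 7.
Subsquare: lon ⌊1.3558/0.0833333⌋ = 16 → q; lat ⌊0.2688/0.0416667⌋ = 6 → g.

DO97qg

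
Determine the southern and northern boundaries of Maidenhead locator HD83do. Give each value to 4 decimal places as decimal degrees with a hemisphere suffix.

Field H=7, D=3: +7·20° lon, +3·10° lat → SW at lon -40°, lat -60°.
Square 8, 3: +8·2° lon, +3·1° lat → SW at lon -24°, lat -57°.
Subsquare d=3, o=14: +3·0.0833333° lon, +14·0.0416667° lat → SW at lon -23.75°, lat -56.4167°.
Cell spans 0.0833333° lon × 0.0416667° lat.
south 56.4167° S, north 56.3750° S.

56.4167° S, 56.3750° S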